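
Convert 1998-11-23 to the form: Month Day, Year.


ISO 1998-11-23 parses as year=1998, month=11, day=23
Month 11 -> November

November 23, 1998


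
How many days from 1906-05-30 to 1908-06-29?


From 1906-05-30 to 1908-06-29
1906-05-30: days before May = 31 + 28 + 31 + 30 = 120 (1906 is not a leap year); day of year = 120 + 30 = 150
1908-06-29: days before June = 31 + 29 + 31 + 30 + 31 = 152 (1908 is a leap year); day of year = 152 + 29 = 181
Rest of 1906: 365 - 150 = 215
Full years 1907 (365): 365
Total = 215 + 365 + 181 = 761

761 days


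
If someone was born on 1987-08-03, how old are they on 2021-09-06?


Birth: 1987-08-03
Reference: 2021-09-06
Year difference: 2021 - 1987 = 34

34 years old


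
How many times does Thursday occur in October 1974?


October 1974 has 31 days
Anchor: Jan 1, 1974. With p = 1974 - 1 = 1973: (p + p//4 - p//100 + p//400) mod 7 = (1973 + 493 - 19 + 4) mod 7 = 2451 mod 7 = 1 -> Tuesday (Mon=0 ... Sun=6)
Days before October (Jan-Sep): 273; October 1 index = (1 + 273) mod 7 = 1 -> Tuesday
First Thursday is October 3
Thursdays: 3, 10, 17, 24, 31

5 Thursdays


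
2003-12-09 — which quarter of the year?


Month: December (month 12)
Q1: Jan-Mar, Q2: Apr-Jun, Q3: Jul-Sep, Q4: Oct-Dec

Q4


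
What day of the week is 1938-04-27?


Date: April 27, 1938
Anchor: Jan 1, 1938. With p = 1938 - 1 = 1937: (p + p//4 - p//100 + p//400) mod 7 = (1937 + 484 - 19 + 4) mod 7 = 2406 mod 7 = 5 -> Saturday (Mon=0 ... Sun=6)
Days before April (Jan-Mar): 90; offset = 90 + 27 - 1 = 116
Weekday index = (5 + 116) mod 7 = 2

Day of the week: Wednesday


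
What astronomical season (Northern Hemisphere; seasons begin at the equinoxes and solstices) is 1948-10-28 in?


Date: October 28
Astronomical Autumn (approx.; exact equinox/solstice day varies by year): September 22 to December 20
October 28 falls within the Autumn window

Autumn


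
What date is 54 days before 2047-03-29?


Start: 2047-03-29, subtract 54 days
Back 29 days from March 29 reaches February 28, 2047 -> 25 left
February 2047: 28 - 25 = 3 -> lands on February 3

Result: 2047-02-03


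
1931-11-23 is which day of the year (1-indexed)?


Date: November 23, 1931
Days in months 1 through 10: 304
Plus 23 days in November

Day of year: 327


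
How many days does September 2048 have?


September 2048

30 days


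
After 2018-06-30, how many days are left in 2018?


Day of year: 181 of 365
Remaining = 365 - 181

184 days


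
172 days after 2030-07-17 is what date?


Start: 2030-07-17, add 172 days
July 2030 has 31 days: 31 - 17 = 14 days to July 31 -> 158 left
August 2030 has 31 days -> 127 left
September 2030 has 30 days -> 97 left
October 2030 has 31 days -> 66 left
November 2030 has 30 days -> 36 left
December 2030 has 31 days -> 5 left
January 2031: 5 <= 31 -> lands on January 5

Result: 2031-01-05


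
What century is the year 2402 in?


Century = (year - 1) // 100 + 1
= (2402 - 1) // 100 + 1
= 2401 // 100 + 1
= 24 + 1

25th century


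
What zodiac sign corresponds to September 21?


Date: September 21
Conventional tropical zodiac dates: Virgo from August 23 onward; Libra starts September 23
September 21 falls within the Virgo range

Virgo


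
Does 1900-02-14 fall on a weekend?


Anchor: Jan 1, 1900. With p = 1900 - 1 = 1899: (p + p//4 - p//100 + p//400) mod 7 = (1899 + 474 - 18 + 4) mod 7 = 2359 mod 7 = 0 -> Monday (Mon=0 ... Sun=6)
Day of year: 45; offset = 44
Weekday index = (0 + 44) mod 7 = 2 -> Wednesday
Weekend days: Saturday, Sunday

No


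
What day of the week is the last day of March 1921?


March 1921 has 31 days
Anchor: Jan 1, 1921. With p = 1921 - 1 = 1920: (p + p//4 - p//100 + p//400) mod 7 = (1920 + 480 - 19 + 4) mod 7 = 2385 mod 7 = 5 -> Saturday (Mon=0 ... Sun=6)
Days before March (Jan-Feb): 59; March 1 index = (5 + 59) mod 7 = 1 -> Tuesday
Last day offset: 31 - 1 = 30 days
Weekday index = (1 + 30) mod 7 = 3

Thursday, March 31


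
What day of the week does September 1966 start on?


Target: September 1, 1966
Anchor: Jan 1, 1966. With p = 1966 - 1 = 1965: (p + p//4 - p//100 + p//400) mod 7 = (1965 + 491 - 19 + 4) mod 7 = 2441 mod 7 = 5 -> Saturday (Mon=0 ... Sun=6)
Days before September (Jan-Aug): 243 days
Weekday index = (5 + 243) mod 7 = 3

Thursday


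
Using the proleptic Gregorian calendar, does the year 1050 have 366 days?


Gregorian leap year rule: divisible by 4, but not by 100, unless also by 400.
1050 is not divisible by 4 -> not a leap year

No


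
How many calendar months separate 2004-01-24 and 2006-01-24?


From January 2004 to January 2006
2 years * 12 = 24 months = 24

24 months


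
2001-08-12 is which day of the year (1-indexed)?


Date: August 12, 2001
Days in months 1 through 7: 212
Plus 12 days in August

Day of year: 224


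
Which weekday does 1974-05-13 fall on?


Date: May 13, 1974
Anchor: Jan 1, 1974. With p = 1974 - 1 = 1973: (p + p//4 - p//100 + p//400) mod 7 = (1973 + 493 - 19 + 4) mod 7 = 2451 mod 7 = 1 -> Tuesday (Mon=0 ... Sun=6)
Days before May (Jan-Apr): 120; offset = 120 + 13 - 1 = 132
Weekday index = (1 + 132) mod 7 = 0

Day of the week: Monday


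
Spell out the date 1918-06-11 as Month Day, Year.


ISO 1918-06-11 parses as year=1918, month=06, day=11
Month 6 -> June

June 11, 1918


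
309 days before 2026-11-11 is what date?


Start: 2026-11-11, subtract 309 days
Back 11 days from November 11 reaches October 31, 2026 -> 298 left
October 2026 has 31 days -> back to September 30, 2026 -> 267 left
September 2026 has 30 days -> back to August 31, 2026 -> 237 left
August 2026 has 31 days -> back to July 31, 2026 -> 206 left
July 2026 has 31 days -> back to June 30, 2026 -> 175 left
June 2026 has 30 days -> back to May 31, 2026 -> 145 left
May 2026 has 31 days -> back to April 30, 2026 -> 114 left
April 2026 has 30 days -> back to March 31, 2026 -> 84 left
March 2026 has 31 days -> back to February 28, 2026 -> 53 left
February 2026 has 28 days -> back to January 31, 2026 -> 25 left
January 2026: 31 - 25 = 6 -> lands on January 6

Result: 2026-01-06


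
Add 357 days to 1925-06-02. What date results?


Start: 1925-06-02, add 357 days
June 1925 has 30 days: 30 - 2 = 28 days to June 30 -> 329 left
July 1925 has 31 days -> 298 left
August 1925 has 31 days -> 267 left
September 1925 has 30 days -> 237 left
October 1925 has 31 days -> 206 left
November 1925 has 30 days -> 176 left
December 1925 has 31 days -> 145 left
January 1926 has 31 days -> 114 left
February 1926 has 28 days -> 86 left
March 1926 has 31 days -> 55 left
April 1926 has 30 days -> 25 left
May 1926: 25 <= 31 -> lands on May 25

Result: 1926-05-25


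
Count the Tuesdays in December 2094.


December 2094 has 31 days
Anchor: Jan 1, 2094. With p = 2094 - 1 = 2093: (p + p//4 - p//100 + p//400) mod 7 = (2093 + 523 - 20 + 5) mod 7 = 2601 mod 7 = 4 -> Friday (Mon=0 ... Sun=6)
Days before December (Jan-Nov): 334; December 1 index = (4 + 334) mod 7 = 2 -> Wednesday
First Tuesday is December 7
Tuesdays: 7, 14, 21, 28

4 Tuesdays


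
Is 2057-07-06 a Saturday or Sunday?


Anchor: Jan 1, 2057. With p = 2057 - 1 = 2056: (p + p//4 - p//100 + p//400) mod 7 = (2056 + 514 - 20 + 5) mod 7 = 2555 mod 7 = 0 -> Monday (Mon=0 ... Sun=6)
Day of year: 187; offset = 186
Weekday index = (0 + 186) mod 7 = 4 -> Friday
Weekend days: Saturday, Sunday

No


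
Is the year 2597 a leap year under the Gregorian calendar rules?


Gregorian leap year rule: divisible by 4, but not by 100, unless also by 400.
2597 is not divisible by 4 -> not a leap year

No


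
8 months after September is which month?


September is month 9
9 + 8 = 17; wrap: 17 - 12 = 5

May


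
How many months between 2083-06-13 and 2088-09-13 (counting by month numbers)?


From June 2083 to September 2088
5 years * 12 = 60 months, plus 3 months = 63

63 months


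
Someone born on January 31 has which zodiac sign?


Date: January 31
Conventional tropical zodiac dates: Aquarius from January 20 onward; Pisces starts February 19
January 31 falls within the Aquarius range

Aquarius


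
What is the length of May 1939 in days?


May 1939

31 days


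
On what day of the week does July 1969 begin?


Target: July 1, 1969
Anchor: Jan 1, 1969. With p = 1969 - 1 = 1968: (p + p//4 - p//100 + p//400) mod 7 = (1968 + 492 - 19 + 4) mod 7 = 2445 mod 7 = 2 -> Wednesday (Mon=0 ... Sun=6)
Days before July (Jan-Jun): 181 days
Weekday index = (2 + 181) mod 7 = 1

Tuesday


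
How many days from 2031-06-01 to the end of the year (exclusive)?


Day of year: 152 of 365
Remaining = 365 - 152

213 days


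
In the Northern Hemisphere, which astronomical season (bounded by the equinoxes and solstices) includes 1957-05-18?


Date: May 18
Astronomical Spring (approx.; exact equinox/solstice day varies by year): March 20 to June 20
May 18 falls within the Spring window

Spring


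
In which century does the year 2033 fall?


Century = (year - 1) // 100 + 1
= (2033 - 1) // 100 + 1
= 2032 // 100 + 1
= 20 + 1

21st century


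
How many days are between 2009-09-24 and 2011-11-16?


From 2009-09-24 to 2011-11-16
2009-09-24: days before September = 31 + 28 + 31 + 30 + 31 + 30 + 31 + 31 = 243 (2009 is not a leap year); day of year = 243 + 24 = 267
2011-11-16: days before November = 31 + 28 + 31 + 30 + 31 + 30 + 31 + 31 + 30 + 31 = 304 (2011 is not a leap year); day of year = 304 + 16 = 320
Rest of 2009: 365 - 267 = 98
Full years 2010 (365): 365
Total = 98 + 365 + 320 = 783

783 days


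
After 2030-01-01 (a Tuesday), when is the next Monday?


Current: Tuesday
Target: Monday
Days ahead: 6

Next Monday: 2030-01-07


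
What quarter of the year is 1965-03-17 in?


Month: March (month 3)
Q1: Jan-Mar, Q2: Apr-Jun, Q3: Jul-Sep, Q4: Oct-Dec

Q1


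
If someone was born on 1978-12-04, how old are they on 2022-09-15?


Birth: 1978-12-04
Reference: 2022-09-15
Year difference: 2022 - 1978 = 44
Birthday not yet reached in 2022, subtract 1

43 years old


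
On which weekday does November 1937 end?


November 1937 has 30 days
Anchor: Jan 1, 1937. With p = 1937 - 1 = 1936: (p + p//4 - p//100 + p//400) mod 7 = (1936 + 484 - 19 + 4) mod 7 = 2405 mod 7 = 4 -> Friday (Mon=0 ... Sun=6)
Days before November (Jan-Oct): 304; November 1 index = (4 + 304) mod 7 = 0 -> Monday
Last day offset: 30 - 1 = 29 days
Weekday index = (0 + 29) mod 7 = 1

Tuesday, November 30


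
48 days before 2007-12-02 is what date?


Start: 2007-12-02, subtract 48 days
Back 2 days from December 2 reaches November 30, 2007 -> 46 left
November 2007 has 30 days -> back to October 31, 2007 -> 16 left
October 2007: 31 - 16 = 15 -> lands on October 15

Result: 2007-10-15


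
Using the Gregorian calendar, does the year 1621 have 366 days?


Gregorian leap year rule: divisible by 4, but not by 100, unless also by 400.
1621 is not divisible by 4 -> not a leap year

No


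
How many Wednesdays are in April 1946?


April 1946 has 30 days
Anchor: Jan 1, 1946. With p = 1946 - 1 = 1945: (p + p//4 - p//100 + p//400) mod 7 = (1945 + 486 - 19 + 4) mod 7 = 2416 mod 7 = 1 -> Tuesday (Mon=0 ... Sun=6)
Days before April (Jan-Mar): 90; April 1 index = (1 + 90) mod 7 = 0 -> Monday
First Wednesday is April 3
Wednesdays: 3, 10, 17, 24

4 Wednesdays


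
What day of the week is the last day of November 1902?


November 1902 has 30 days
Anchor: Jan 1, 1902. With p = 1902 - 1 = 1901: (p + p//4 - p//100 + p//400) mod 7 = (1901 + 475 - 19 + 4) mod 7 = 2361 mod 7 = 2 -> Wednesday (Mon=0 ... Sun=6)
Days before November (Jan-Oct): 304; November 1 index = (2 + 304) mod 7 = 5 -> Saturday
Last day offset: 30 - 1 = 29 days
Weekday index = (5 + 29) mod 7 = 6

Sunday, November 30


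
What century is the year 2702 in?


Century = (year - 1) // 100 + 1
= (2702 - 1) // 100 + 1
= 2701 // 100 + 1
= 27 + 1

28th century


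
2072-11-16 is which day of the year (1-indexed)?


Date: November 16, 2072
Days in months 1 through 10: 305
Plus 16 days in November

Day of year: 321


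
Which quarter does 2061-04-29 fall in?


Month: April (month 4)
Q1: Jan-Mar, Q2: Apr-Jun, Q3: Jul-Sep, Q4: Oct-Dec

Q2


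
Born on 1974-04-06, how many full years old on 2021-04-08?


Birth: 1974-04-06
Reference: 2021-04-08
Year difference: 2021 - 1974 = 47

47 years old


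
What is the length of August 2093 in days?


August 2093

31 days


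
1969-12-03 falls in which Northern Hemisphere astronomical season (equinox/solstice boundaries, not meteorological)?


Date: December 3
Astronomical Autumn (approx.; exact equinox/solstice day varies by year): September 22 to December 20
December 3 falls within the Autumn window

Autumn


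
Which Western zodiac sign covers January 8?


Date: January 8
Conventional tropical zodiac dates: Capricorn from December 22 onward; Aquarius starts January 20
January 8 falls within the Capricorn range

Capricorn


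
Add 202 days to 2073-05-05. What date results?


Start: 2073-05-05, add 202 days
May 2073 has 31 days: 31 - 5 = 26 days to May 31 -> 176 left
June 2073 has 30 days -> 146 left
July 2073 has 31 days -> 115 left
August 2073 has 31 days -> 84 left
September 2073 has 30 days -> 54 left
October 2073 has 31 days -> 23 left
November 2073: 23 <= 30 -> lands on November 23

Result: 2073-11-23


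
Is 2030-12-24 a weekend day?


Anchor: Jan 1, 2030. With p = 2030 - 1 = 2029: (p + p//4 - p//100 + p//400) mod 7 = (2029 + 507 - 20 + 5) mod 7 = 2521 mod 7 = 1 -> Tuesday (Mon=0 ... Sun=6)
Day of year: 358; offset = 357
Weekday index = (1 + 357) mod 7 = 1 -> Tuesday
Weekend days: Saturday, Sunday

No


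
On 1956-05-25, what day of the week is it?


Date: May 25, 1956
Anchor: Jan 1, 1956. With p = 1956 - 1 = 1955: (p + p//4 - p//100 + p//400) mod 7 = (1955 + 488 - 19 + 4) mod 7 = 2428 mod 7 = 6 -> Sunday (Mon=0 ... Sun=6)
Days before May (Jan-Apr): 121; offset = 121 + 25 - 1 = 145
Weekday index = (6 + 145) mod 7 = 4

Day of the week: Friday


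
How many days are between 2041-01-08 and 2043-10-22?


From 2041-01-08 to 2043-10-22
2041-01-08: day of year = 8
2043-10-22: days before October = 31 + 28 + 31 + 30 + 31 + 30 + 31 + 31 + 30 = 273 (2043 is not a leap year); day of year = 273 + 22 = 295
Rest of 2041: 365 - 8 = 357
Full years 2042 (365): 365
Total = 357 + 365 + 295 = 1017

1017 days


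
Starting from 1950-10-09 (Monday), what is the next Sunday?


Current: Monday
Target: Sunday
Days ahead: 6

Next Sunday: 1950-10-15


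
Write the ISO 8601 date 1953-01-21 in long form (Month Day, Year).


ISO 1953-01-21 parses as year=1953, month=01, day=21
Month 1 -> January

January 21, 1953


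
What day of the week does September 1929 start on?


Target: September 1, 1929
Anchor: Jan 1, 1929. With p = 1929 - 1 = 1928: (p + p//4 - p//100 + p//400) mod 7 = (1928 + 482 - 19 + 4) mod 7 = 2395 mod 7 = 1 -> Tuesday (Mon=0 ... Sun=6)
Days before September (Jan-Aug): 243 days
Weekday index = (1 + 243) mod 7 = 6

Sunday


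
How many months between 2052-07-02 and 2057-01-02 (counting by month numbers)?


From July 2052 to January 2057
5 years * 12 = 60 months, minus 6 months = 54

54 months


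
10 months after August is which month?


August is month 8
8 + 10 = 18; wrap: 18 - 12 = 6

June


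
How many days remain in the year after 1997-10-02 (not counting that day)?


Day of year: 275 of 365
Remaining = 365 - 275

90 days


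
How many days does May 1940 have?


May 1940

31 days


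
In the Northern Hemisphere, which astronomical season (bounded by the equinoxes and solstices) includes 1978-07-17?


Date: July 17
Astronomical Summer (approx.; exact equinox/solstice day varies by year): June 21 to September 21
July 17 falls within the Summer window

Summer


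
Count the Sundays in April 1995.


April 1995 has 30 days
Anchor: Jan 1, 1995. With p = 1995 - 1 = 1994: (p + p//4 - p//100 + p//400) mod 7 = (1994 + 498 - 19 + 4) mod 7 = 2477 mod 7 = 6 -> Sunday (Mon=0 ... Sun=6)
Days before April (Jan-Mar): 90; April 1 index = (6 + 90) mod 7 = 5 -> Saturday
First Sunday is April 2
Sundays: 2, 9, 16, 23, 30

5 Sundays


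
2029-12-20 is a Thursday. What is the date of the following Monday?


Current: Thursday
Target: Monday
Days ahead: 4

Next Monday: 2029-12-24


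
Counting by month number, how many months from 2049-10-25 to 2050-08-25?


From October 2049 to August 2050
1 year * 12 = 12 months, minus 2 months = 10

10 months


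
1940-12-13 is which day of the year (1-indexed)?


Date: December 13, 1940
Days in months 1 through 11: 335
Plus 13 days in December

Day of year: 348


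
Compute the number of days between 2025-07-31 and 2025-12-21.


From 2025-07-31 to 2025-12-21
2025-07-31: days before July = 31 + 28 + 31 + 30 + 31 + 30 = 181 (2025 is not a leap year); day of year = 181 + 31 = 212
2025-12-21: days before December = 31 + 28 + 31 + 30 + 31 + 30 + 31 + 31 + 30 + 31 + 30 = 334 (2025 is not a leap year); day of year = 334 + 21 = 355
Same year: 355 - 212 = 143

143 days


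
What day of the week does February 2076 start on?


Target: February 1, 2076
Anchor: Jan 1, 2076. With p = 2076 - 1 = 2075: (p + p//4 - p//100 + p//400) mod 7 = (2075 + 518 - 20 + 5) mod 7 = 2578 mod 7 = 2 -> Wednesday (Mon=0 ... Sun=6)
Days before February (Jan): 31 days
Weekday index = (2 + 31) mod 7 = 5

Saturday


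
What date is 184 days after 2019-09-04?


Start: 2019-09-04, add 184 days
September 2019 has 30 days: 30 - 4 = 26 days to September 30 -> 158 left
October 2019 has 31 days -> 127 left
November 2019 has 30 days -> 97 left
December 2019 has 31 days -> 66 left
January 2020 has 31 days -> 35 left
February 2020 has 29 days -> 6 left
March 2020: 6 <= 31 -> lands on March 6

Result: 2020-03-06


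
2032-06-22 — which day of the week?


Date: June 22, 2032
Anchor: Jan 1, 2032. With p = 2032 - 1 = 2031: (p + p//4 - p//100 + p//400) mod 7 = (2031 + 507 - 20 + 5) mod 7 = 2523 mod 7 = 3 -> Thursday (Mon=0 ... Sun=6)
Days before June (Jan-May): 152; offset = 152 + 22 - 1 = 173
Weekday index = (3 + 173) mod 7 = 1

Day of the week: Tuesday


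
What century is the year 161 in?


Century = (year - 1) // 100 + 1
= (161 - 1) // 100 + 1
= 160 // 100 + 1
= 1 + 1

2nd century


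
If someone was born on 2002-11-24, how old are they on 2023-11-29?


Birth: 2002-11-24
Reference: 2023-11-29
Year difference: 2023 - 2002 = 21

21 years old


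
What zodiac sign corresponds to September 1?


Date: September 1
Conventional tropical zodiac dates: Virgo from August 23 onward; Libra starts September 23
September 1 falls within the Virgo range

Virgo


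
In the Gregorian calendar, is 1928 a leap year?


Gregorian leap year rule: divisible by 4, but not by 100, unless also by 400.
1928 is divisible by 4 but not 100 -> leap year

Yes


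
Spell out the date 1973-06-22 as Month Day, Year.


ISO 1973-06-22 parses as year=1973, month=06, day=22
Month 6 -> June

June 22, 1973


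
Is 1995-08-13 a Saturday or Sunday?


Anchor: Jan 1, 1995. With p = 1995 - 1 = 1994: (p + p//4 - p//100 + p//400) mod 7 = (1994 + 498 - 19 + 4) mod 7 = 2477 mod 7 = 6 -> Sunday (Mon=0 ... Sun=6)
Day of year: 225; offset = 224
Weekday index = (6 + 224) mod 7 = 6 -> Sunday
Weekend days: Saturday, Sunday

Yes


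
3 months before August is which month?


August is month 8
8 - 3 = 5

May


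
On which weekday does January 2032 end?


January 2032 has 31 days
Anchor: Jan 1, 2032. With p = 2032 - 1 = 2031: (p + p//4 - p//100 + p//400) mod 7 = (2031 + 507 - 20 + 5) mod 7 = 2523 mod 7 = 3 -> Thursday (Mon=0 ... Sun=6)
January 1 is the anchor itself -> Thursday
Last day offset: 31 - 1 = 30 days
Weekday index = (3 + 30) mod 7 = 5

Saturday, January 31


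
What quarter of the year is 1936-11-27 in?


Month: November (month 11)
Q1: Jan-Mar, Q2: Apr-Jun, Q3: Jul-Sep, Q4: Oct-Dec

Q4


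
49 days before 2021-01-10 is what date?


Start: 2021-01-10, subtract 49 days
Back 10 days from January 10 reaches December 31, 2020 -> 39 left
December 2020 has 31 days -> back to November 30, 2020 -> 8 left
November 2020: 30 - 8 = 22 -> lands on November 22

Result: 2020-11-22


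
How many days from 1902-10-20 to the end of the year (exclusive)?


Day of year: 293 of 365
Remaining = 365 - 293

72 days


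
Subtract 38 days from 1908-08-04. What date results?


Start: 1908-08-04, subtract 38 days
Back 4 days from August 4 reaches July 31, 1908 -> 34 left
July 1908 has 31 days -> back to June 30, 1908 -> 3 left
June 1908: 30 - 3 = 27 -> lands on June 27

Result: 1908-06-27


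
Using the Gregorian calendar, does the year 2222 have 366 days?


Gregorian leap year rule: divisible by 4, but not by 100, unless also by 400.
2222 is not divisible by 4 -> not a leap year

No


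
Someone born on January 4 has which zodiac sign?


Date: January 4
Conventional tropical zodiac dates: Capricorn from December 22 onward; Aquarius starts January 20
January 4 falls within the Capricorn range

Capricorn


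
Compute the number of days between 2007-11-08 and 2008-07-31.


From 2007-11-08 to 2008-07-31
2007-11-08: days before November = 31 + 28 + 31 + 30 + 31 + 30 + 31 + 31 + 30 + 31 = 304 (2007 is not a leap year); day of year = 304 + 8 = 312
2008-07-31: days before July = 31 + 29 + 31 + 30 + 31 + 30 = 182 (2008 is a leap year); day of year = 182 + 31 = 213
Rest of 2007: 365 - 312 = 53
Total = 53 + 213 = 266

266 days


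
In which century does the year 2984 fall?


Century = (year - 1) // 100 + 1
= (2984 - 1) // 100 + 1
= 2983 // 100 + 1
= 29 + 1

30th century


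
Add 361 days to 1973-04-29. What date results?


Start: 1973-04-29, add 361 days
April 1973 has 30 days: 30 - 29 = 1 day to April 30 -> 360 left
May 1973 has 31 days -> 329 left
June 1973 has 30 days -> 299 left
July 1973 has 31 days -> 268 left
August 1973 has 31 days -> 237 left
September 1973 has 30 days -> 207 left
October 1973 has 31 days -> 176 left
November 1973 has 30 days -> 146 left
December 1973 has 31 days -> 115 left
January 1974 has 31 days -> 84 left
February 1974 has 28 days -> 56 left
March 1974 has 31 days -> 25 left
April 1974: 25 <= 30 -> lands on April 25

Result: 1974-04-25


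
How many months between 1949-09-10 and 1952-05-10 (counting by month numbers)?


From September 1949 to May 1952
3 years * 12 = 36 months, minus 4 months = 32

32 months


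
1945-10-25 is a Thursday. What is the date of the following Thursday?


Current: Thursday
Target: Thursday
Days ahead: 7

Next Thursday: 1945-11-01


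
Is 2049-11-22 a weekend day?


Anchor: Jan 1, 2049. With p = 2049 - 1 = 2048: (p + p//4 - p//100 + p//400) mod 7 = (2048 + 512 - 20 + 5) mod 7 = 2545 mod 7 = 4 -> Friday (Mon=0 ... Sun=6)
Day of year: 326; offset = 325
Weekday index = (4 + 325) mod 7 = 0 -> Monday
Weekend days: Saturday, Sunday

No


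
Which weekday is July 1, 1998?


Target: July 1, 1998
Anchor: Jan 1, 1998. With p = 1998 - 1 = 1997: (p + p//4 - p//100 + p//400) mod 7 = (1997 + 499 - 19 + 4) mod 7 = 2481 mod 7 = 3 -> Thursday (Mon=0 ... Sun=6)
Days before July (Jan-Jun): 181 days
Weekday index = (3 + 181) mod 7 = 2

Wednesday


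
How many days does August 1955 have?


August 1955

31 days


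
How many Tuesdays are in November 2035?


November 2035 has 30 days
Anchor: Jan 1, 2035. With p = 2035 - 1 = 2034: (p + p//4 - p//100 + p//400) mod 7 = (2034 + 508 - 20 + 5) mod 7 = 2527 mod 7 = 0 -> Monday (Mon=0 ... Sun=6)
Days before November (Jan-Oct): 304; November 1 index = (0 + 304) mod 7 = 3 -> Thursday
First Tuesday is November 6
Tuesdays: 6, 13, 20, 27

4 Tuesdays


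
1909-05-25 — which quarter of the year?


Month: May (month 5)
Q1: Jan-Mar, Q2: Apr-Jun, Q3: Jul-Sep, Q4: Oct-Dec

Q2


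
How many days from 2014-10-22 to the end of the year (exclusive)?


Day of year: 295 of 365
Remaining = 365 - 295

70 days


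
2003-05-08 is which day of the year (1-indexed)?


Date: May 8, 2003
Days in months 1 through 4: 120
Plus 8 days in May

Day of year: 128


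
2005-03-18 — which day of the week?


Date: March 18, 2005
Anchor: Jan 1, 2005. With p = 2005 - 1 = 2004: (p + p//4 - p//100 + p//400) mod 7 = (2004 + 501 - 20 + 5) mod 7 = 2490 mod 7 = 5 -> Saturday (Mon=0 ... Sun=6)
Days before March (Jan-Feb): 59; offset = 59 + 18 - 1 = 76
Weekday index = (5 + 76) mod 7 = 4

Day of the week: Friday


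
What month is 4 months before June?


June is month 6
6 - 4 = 2

February


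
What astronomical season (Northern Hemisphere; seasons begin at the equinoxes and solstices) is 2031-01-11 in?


Date: January 11
Astronomical Winter (approx.; exact equinox/solstice day varies by year): December 21 to March 19
January 11 falls within the Winter window

Winter


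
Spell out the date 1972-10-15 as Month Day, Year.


ISO 1972-10-15 parses as year=1972, month=10, day=15
Month 10 -> October

October 15, 1972


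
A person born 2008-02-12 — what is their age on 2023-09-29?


Birth: 2008-02-12
Reference: 2023-09-29
Year difference: 2023 - 2008 = 15

15 years old


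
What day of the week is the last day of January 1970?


January 1970 has 31 days
Anchor: Jan 1, 1970. With p = 1970 - 1 = 1969: (p + p//4 - p//100 + p//400) mod 7 = (1969 + 492 - 19 + 4) mod 7 = 2446 mod 7 = 3 -> Thursday (Mon=0 ... Sun=6)
January 1 is the anchor itself -> Thursday
Last day offset: 31 - 1 = 30 days
Weekday index = (3 + 30) mod 7 = 5

Saturday, January 31


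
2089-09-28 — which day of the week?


Date: September 28, 2089
Anchor: Jan 1, 2089. With p = 2089 - 1 = 2088: (p + p//4 - p//100 + p//400) mod 7 = (2088 + 522 - 20 + 5) mod 7 = 2595 mod 7 = 5 -> Saturday (Mon=0 ... Sun=6)
Days before September (Jan-Aug): 243; offset = 243 + 28 - 1 = 270
Weekday index = (5 + 270) mod 7 = 2

Day of the week: Wednesday


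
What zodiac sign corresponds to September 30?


Date: September 30
Conventional tropical zodiac dates: Libra from September 23 onward; Scorpio starts October 23
September 30 falls within the Libra range

Libra


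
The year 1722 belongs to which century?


Century = (year - 1) // 100 + 1
= (1722 - 1) // 100 + 1
= 1721 // 100 + 1
= 17 + 1

18th century


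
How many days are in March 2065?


March 2065

31 days


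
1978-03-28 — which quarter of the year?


Month: March (month 3)
Q1: Jan-Mar, Q2: Apr-Jun, Q3: Jul-Sep, Q4: Oct-Dec

Q1


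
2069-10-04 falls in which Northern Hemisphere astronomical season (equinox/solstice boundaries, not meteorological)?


Date: October 4
Astronomical Autumn (approx.; exact equinox/solstice day varies by year): September 22 to December 20
October 4 falls within the Autumn window

Autumn


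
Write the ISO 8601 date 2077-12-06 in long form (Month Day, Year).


ISO 2077-12-06 parses as year=2077, month=12, day=06
Month 12 -> December

December 6, 2077


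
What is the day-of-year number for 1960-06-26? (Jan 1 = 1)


Date: June 26, 1960
Days in months 1 through 5: 152
Plus 26 days in June

Day of year: 178


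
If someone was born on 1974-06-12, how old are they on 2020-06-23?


Birth: 1974-06-12
Reference: 2020-06-23
Year difference: 2020 - 1974 = 46

46 years old


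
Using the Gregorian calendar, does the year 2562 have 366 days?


Gregorian leap year rule: divisible by 4, but not by 100, unless also by 400.
2562 is not divisible by 4 -> not a leap year

No


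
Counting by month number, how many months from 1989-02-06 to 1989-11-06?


From February 1989 to November 1989
0 years * 12 = 0 months, plus 9 months = 9

9 months


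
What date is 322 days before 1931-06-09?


Start: 1931-06-09, subtract 322 days
Back 9 days from June 9 reaches May 31, 1931 -> 313 left
May 1931 has 31 days -> back to April 30, 1931 -> 282 left
April 1931 has 30 days -> back to March 31, 1931 -> 252 left
March 1931 has 31 days -> back to February 28, 1931 -> 221 left
February 1931 has 28 days -> back to January 31, 1931 -> 193 left
January 1931 has 31 days -> back to December 31, 1930 -> 162 left
December 1930 has 31 days -> back to November 30, 1930 -> 131 left
November 1930 has 30 days -> back to October 31, 1930 -> 101 left
October 1930 has 31 days -> back to September 30, 1930 -> 70 left
September 1930 has 30 days -> back to August 31, 1930 -> 40 left
August 1930 has 31 days -> back to July 31, 1930 -> 9 left
July 1930: 31 - 9 = 22 -> lands on July 22

Result: 1930-07-22


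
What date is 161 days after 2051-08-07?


Start: 2051-08-07, add 161 days
August 2051 has 31 days: 31 - 7 = 24 days to August 31 -> 137 left
September 2051 has 30 days -> 107 left
October 2051 has 31 days -> 76 left
November 2051 has 30 days -> 46 left
December 2051 has 31 days -> 15 left
January 2052: 15 <= 31 -> lands on January 15

Result: 2052-01-15


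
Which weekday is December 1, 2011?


Target: December 1, 2011
Anchor: Jan 1, 2011. With p = 2011 - 1 = 2010: (p + p//4 - p//100 + p//400) mod 7 = (2010 + 502 - 20 + 5) mod 7 = 2497 mod 7 = 5 -> Saturday (Mon=0 ... Sun=6)
Days before December (Jan-Nov): 334 days
Weekday index = (5 + 334) mod 7 = 3

Thursday


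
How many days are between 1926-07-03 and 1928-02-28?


From 1926-07-03 to 1928-02-28
1926-07-03: days before July = 31 + 28 + 31 + 30 + 31 + 30 = 181 (1926 is not a leap year); day of year = 181 + 3 = 184
1928-02-28: days before February = 31; day of year = 31 + 28 = 59
Rest of 1926: 365 - 184 = 181
Full years 1927 (365): 365
Total = 181 + 365 + 59 = 605

605 days


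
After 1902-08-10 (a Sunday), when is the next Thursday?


Current: Sunday
Target: Thursday
Days ahead: 4

Next Thursday: 1902-08-14


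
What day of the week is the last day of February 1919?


February 1919 has 28 days
Anchor: Jan 1, 1919. With p = 1919 - 1 = 1918: (p + p//4 - p//100 + p//400) mod 7 = (1918 + 479 - 19 + 4) mod 7 = 2382 mod 7 = 2 -> Wednesday (Mon=0 ... Sun=6)
Days before February (Jan): 31; February 1 index = (2 + 31) mod 7 = 5 -> Saturday
Last day offset: 28 - 1 = 27 days
Weekday index = (5 + 27) mod 7 = 4

Friday, February 28


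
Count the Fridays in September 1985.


September 1985 has 30 days
Anchor: Jan 1, 1985. With p = 1985 - 1 = 1984: (p + p//4 - p//100 + p//400) mod 7 = (1984 + 496 - 19 + 4) mod 7 = 2465 mod 7 = 1 -> Tuesday (Mon=0 ... Sun=6)
Days before September (Jan-Aug): 243; September 1 index = (1 + 243) mod 7 = 6 -> Sunday
First Friday is September 6
Fridays: 6, 13, 20, 27

4 Fridays


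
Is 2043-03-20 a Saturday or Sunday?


Anchor: Jan 1, 2043. With p = 2043 - 1 = 2042: (p + p//4 - p//100 + p//400) mod 7 = (2042 + 510 - 20 + 5) mod 7 = 2537 mod 7 = 3 -> Thursday (Mon=0 ... Sun=6)
Day of year: 79; offset = 78
Weekday index = (3 + 78) mod 7 = 4 -> Friday
Weekend days: Saturday, Sunday

No


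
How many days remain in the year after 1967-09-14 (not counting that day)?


Day of year: 257 of 365
Remaining = 365 - 257

108 days


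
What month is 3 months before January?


January is month 1
1 - 3 = -2; wrap: -2 + 12 = 10

October


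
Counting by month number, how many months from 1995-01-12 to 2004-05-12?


From January 1995 to May 2004
9 years * 12 = 108 months, plus 4 months = 112

112 months


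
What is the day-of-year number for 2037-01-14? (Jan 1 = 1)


Date: January 14, 2037
No months before January
Plus 14 days in January

Day of year: 14


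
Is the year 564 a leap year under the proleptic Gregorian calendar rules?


Gregorian leap year rule: divisible by 4, but not by 100, unless also by 400.
564 is divisible by 4 but not 100 -> leap year

Yes


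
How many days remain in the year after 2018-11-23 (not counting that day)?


Day of year: 327 of 365
Remaining = 365 - 327

38 days


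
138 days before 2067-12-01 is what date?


Start: 2067-12-01, subtract 138 days
Back 1 day from December 1 reaches November 30, 2067 -> 137 left
November 2067 has 30 days -> back to October 31, 2067 -> 107 left
October 2067 has 31 days -> back to September 30, 2067 -> 76 left
September 2067 has 30 days -> back to August 31, 2067 -> 46 left
August 2067 has 31 days -> back to July 31, 2067 -> 15 left
July 2067: 31 - 15 = 16 -> lands on July 16

Result: 2067-07-16


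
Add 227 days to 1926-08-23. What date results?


Start: 1926-08-23, add 227 days
August 1926 has 31 days: 31 - 23 = 8 days to August 31 -> 219 left
September 1926 has 30 days -> 189 left
October 1926 has 31 days -> 158 left
November 1926 has 30 days -> 128 left
December 1926 has 31 days -> 97 left
January 1927 has 31 days -> 66 left
February 1927 has 28 days -> 38 left
March 1927 has 31 days -> 7 left
April 1927: 7 <= 30 -> lands on April 7

Result: 1927-04-07


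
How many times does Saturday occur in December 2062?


December 2062 has 31 days
Anchor: Jan 1, 2062. With p = 2062 - 1 = 2061: (p + p//4 - p//100 + p//400) mod 7 = (2061 + 515 - 20 + 5) mod 7 = 2561 mod 7 = 6 -> Sunday (Mon=0 ... Sun=6)
Days before December (Jan-Nov): 334; December 1 index = (6 + 334) mod 7 = 4 -> Friday
First Saturday is December 2
Saturdays: 2, 9, 16, 23, 30

5 Saturdays


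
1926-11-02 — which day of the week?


Date: November 2, 1926
Anchor: Jan 1, 1926. With p = 1926 - 1 = 1925: (p + p//4 - p//100 + p//400) mod 7 = (1925 + 481 - 19 + 4) mod 7 = 2391 mod 7 = 4 -> Friday (Mon=0 ... Sun=6)
Days before November (Jan-Oct): 304; offset = 304 + 2 - 1 = 305
Weekday index = (4 + 305) mod 7 = 1

Day of the week: Tuesday


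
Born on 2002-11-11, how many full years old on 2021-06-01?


Birth: 2002-11-11
Reference: 2021-06-01
Year difference: 2021 - 2002 = 19
Birthday not yet reached in 2021, subtract 1

18 years old


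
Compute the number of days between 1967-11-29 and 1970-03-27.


From 1967-11-29 to 1970-03-27
1967-11-29: days before November = 31 + 28 + 31 + 30 + 31 + 30 + 31 + 31 + 30 + 31 = 304 (1967 is not a leap year); day of year = 304 + 29 = 333
1970-03-27: days before March = 31 + 28 = 59 (1970 is not a leap year); day of year = 59 + 27 = 86
Rest of 1967: 365 - 333 = 32
Full years 1968 (366), 1969 (365): 731
Total = 32 + 731 + 86 = 849

849 days


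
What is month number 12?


Month 12 of 12

December


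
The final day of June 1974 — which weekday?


June 1974 has 30 days
Anchor: Jan 1, 1974. With p = 1974 - 1 = 1973: (p + p//4 - p//100 + p//400) mod 7 = (1973 + 493 - 19 + 4) mod 7 = 2451 mod 7 = 1 -> Tuesday (Mon=0 ... Sun=6)
Days before June (Jan-May): 151; June 1 index = (1 + 151) mod 7 = 5 -> Saturday
Last day offset: 30 - 1 = 29 days
Weekday index = (5 + 29) mod 7 = 6

Sunday, June 30


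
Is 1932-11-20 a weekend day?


Anchor: Jan 1, 1932. With p = 1932 - 1 = 1931: (p + p//4 - p//100 + p//400) mod 7 = (1931 + 482 - 19 + 4) mod 7 = 2398 mod 7 = 4 -> Friday (Mon=0 ... Sun=6)
Day of year: 325; offset = 324
Weekday index = (4 + 324) mod 7 = 6 -> Sunday
Weekend days: Saturday, Sunday

Yes


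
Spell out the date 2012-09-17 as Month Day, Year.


ISO 2012-09-17 parses as year=2012, month=09, day=17
Month 9 -> September

September 17, 2012


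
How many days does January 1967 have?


January 1967

31 days


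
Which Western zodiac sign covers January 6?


Date: January 6
Conventional tropical zodiac dates: Capricorn from December 22 onward; Aquarius starts January 20
January 6 falls within the Capricorn range

Capricorn


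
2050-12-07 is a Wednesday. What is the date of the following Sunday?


Current: Wednesday
Target: Sunday
Days ahead: 4

Next Sunday: 2050-12-11


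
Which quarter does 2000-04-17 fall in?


Month: April (month 4)
Q1: Jan-Mar, Q2: Apr-Jun, Q3: Jul-Sep, Q4: Oct-Dec

Q2


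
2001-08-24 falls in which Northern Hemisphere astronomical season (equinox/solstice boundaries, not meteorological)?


Date: August 24
Astronomical Summer (approx.; exact equinox/solstice day varies by year): June 21 to September 21
August 24 falls within the Summer window

Summer


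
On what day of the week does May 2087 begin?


Target: May 1, 2087
Anchor: Jan 1, 2087. With p = 2087 - 1 = 2086: (p + p//4 - p//100 + p//400) mod 7 = (2086 + 521 - 20 + 5) mod 7 = 2592 mod 7 = 2 -> Wednesday (Mon=0 ... Sun=6)
Days before May (Jan-Apr): 120 days
Weekday index = (2 + 120) mod 7 = 3

Thursday


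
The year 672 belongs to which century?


Century = (year - 1) // 100 + 1
= (672 - 1) // 100 + 1
= 671 // 100 + 1
= 6 + 1

7th century


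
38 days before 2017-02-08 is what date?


Start: 2017-02-08, subtract 38 days
Back 8 days from February 8 reaches January 31, 2017 -> 30 left
January 2017: 31 - 30 = 1 -> lands on January 1

Result: 2017-01-01


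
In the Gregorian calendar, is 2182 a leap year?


Gregorian leap year rule: divisible by 4, but not by 100, unless also by 400.
2182 is not divisible by 4 -> not a leap year

No


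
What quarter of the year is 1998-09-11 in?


Month: September (month 9)
Q1: Jan-Mar, Q2: Apr-Jun, Q3: Jul-Sep, Q4: Oct-Dec

Q3


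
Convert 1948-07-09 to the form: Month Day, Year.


ISO 1948-07-09 parses as year=1948, month=07, day=09
Month 7 -> July

July 9, 1948


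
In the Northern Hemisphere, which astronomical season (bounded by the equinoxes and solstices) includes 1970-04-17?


Date: April 17
Astronomical Spring (approx.; exact equinox/solstice day varies by year): March 20 to June 20
April 17 falls within the Spring window

Spring


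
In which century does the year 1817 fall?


Century = (year - 1) // 100 + 1
= (1817 - 1) // 100 + 1
= 1816 // 100 + 1
= 18 + 1

19th century


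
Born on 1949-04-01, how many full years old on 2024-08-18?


Birth: 1949-04-01
Reference: 2024-08-18
Year difference: 2024 - 1949 = 75

75 years old


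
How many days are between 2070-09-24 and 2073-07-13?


From 2070-09-24 to 2073-07-13
2070-09-24: days before September = 31 + 28 + 31 + 30 + 31 + 30 + 31 + 31 = 243 (2070 is not a leap year); day of year = 243 + 24 = 267
2073-07-13: days before July = 31 + 28 + 31 + 30 + 31 + 30 = 181 (2073 is not a leap year); day of year = 181 + 13 = 194
Rest of 2070: 365 - 267 = 98
Full years 2071 (365), 2072 (366): 731
Total = 98 + 731 + 194 = 1023

1023 days


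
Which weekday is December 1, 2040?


Target: December 1, 2040
Anchor: Jan 1, 2040. With p = 2040 - 1 = 2039: (p + p//4 - p//100 + p//400) mod 7 = (2039 + 509 - 20 + 5) mod 7 = 2533 mod 7 = 6 -> Sunday (Mon=0 ... Sun=6)
Days before December (Jan-Nov): 335 days
Weekday index = (6 + 335) mod 7 = 5

Saturday


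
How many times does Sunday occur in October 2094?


October 2094 has 31 days
Anchor: Jan 1, 2094. With p = 2094 - 1 = 2093: (p + p//4 - p//100 + p//400) mod 7 = (2093 + 523 - 20 + 5) mod 7 = 2601 mod 7 = 4 -> Friday (Mon=0 ... Sun=6)
Days before October (Jan-Sep): 273; October 1 index = (4 + 273) mod 7 = 4 -> Friday
First Sunday is October 3
Sundays: 3, 10, 17, 24, 31

5 Sundays


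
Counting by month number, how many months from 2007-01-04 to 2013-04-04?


From January 2007 to April 2013
6 years * 12 = 72 months, plus 3 months = 75

75 months


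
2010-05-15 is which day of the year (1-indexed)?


Date: May 15, 2010
Days in months 1 through 4: 120
Plus 15 days in May

Day of year: 135


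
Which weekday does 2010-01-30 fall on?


Date: January 30, 2010
Anchor: Jan 1, 2010. With p = 2010 - 1 = 2009: (p + p//4 - p//100 + p//400) mod 7 = (2009 + 502 - 20 + 5) mod 7 = 2496 mod 7 = 4 -> Friday (Mon=0 ... Sun=6)
Days into year = 30 - 1 = 29
Weekday index = (4 + 29) mod 7 = 5

Day of the week: Saturday


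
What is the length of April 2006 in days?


April 2006

30 days


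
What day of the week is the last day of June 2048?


June 2048 has 30 days
Anchor: Jan 1, 2048. With p = 2048 - 1 = 2047: (p + p//4 - p//100 + p//400) mod 7 = (2047 + 511 - 20 + 5) mod 7 = 2543 mod 7 = 2 -> Wednesday (Mon=0 ... Sun=6)
Days before June (Jan-May): 152; June 1 index = (2 + 152) mod 7 = 0 -> Monday
Last day offset: 30 - 1 = 29 days
Weekday index = (0 + 29) mod 7 = 1

Tuesday, June 30
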